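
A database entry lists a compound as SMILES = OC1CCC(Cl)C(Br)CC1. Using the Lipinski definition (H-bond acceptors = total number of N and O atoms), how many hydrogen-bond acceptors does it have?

1

N atoms: 0; O atoms: 1.
Lipinski HBA = 0 + 1 = 1.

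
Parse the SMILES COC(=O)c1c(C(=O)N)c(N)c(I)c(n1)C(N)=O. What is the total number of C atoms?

9

Count every carbon token in the SMILES (each C, including those in ring-closure positions and inside branches).
Carbon count: 9.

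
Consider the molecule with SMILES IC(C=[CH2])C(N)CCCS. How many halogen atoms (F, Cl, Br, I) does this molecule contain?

1

Halogen atoms appear at heavy-atom position 1 (1×I).
Other groups present: 1 alkene, 1 primary amine, 1 thiol.
Halogen count: 1.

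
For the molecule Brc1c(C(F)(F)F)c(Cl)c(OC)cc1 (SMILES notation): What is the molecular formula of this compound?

Walk through each heavy atom and fill implicit hydrogens from standard valence (C 4, N 3, O 2, S 2, halogen 1); for lowercase aromatic atoms, an aromatic c carries 1 H when it has two neighbours and 0 H with three, and aromatic n carries 0 H:
  atom 1: Br (halogen, monovalent) → 0 H
  atom 2: aromatic c, 3 neighbours → 0 H
  atom 3: aromatic c, 3 neighbours → 0 H
  atom 4: C, bond orders sum to 4 (valence 4) → 0 H
  atom 5: F (halogen, monovalent) → 0 H
  atom 6: F (halogen, monovalent) → 0 H
  atom 7: F (halogen, monovalent) → 0 H
  atom 8: aromatic c, 3 neighbours → 0 H
  atom 9: Cl (halogen, monovalent) → 0 H
  atom 10: aromatic c, 3 neighbours → 0 H
  atom 11: O, bond orders sum to 2 (valence 2) → 0 H
  atom 12: C, bond orders sum to 1 (valence 4) → 3 H
  atom 13: aromatic c, 2 neighbours → 1 H
  atom 14: aromatic c, 2 neighbours → 1 H
Totals → C:8, H:5, Br:1, Cl:1, F:3, O:1.

C8H5BrClF3O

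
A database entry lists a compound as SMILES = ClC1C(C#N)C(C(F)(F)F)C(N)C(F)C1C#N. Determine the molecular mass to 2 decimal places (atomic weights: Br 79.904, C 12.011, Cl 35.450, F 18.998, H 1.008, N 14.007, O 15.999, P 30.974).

269.63 g/mol

First, the molecular formula is C9H8ClF4N3 (counting implicit H from valence).
  C: 9 × 12.011 = 108.099
  Cl: 1 × 35.450 = 35.450
  F: 4 × 18.998 = 75.992
  H: 8 × 1.008 = 8.064
  N: 3 × 14.007 = 42.021
Sum: 9×12.011 + 1×35.450 + 4×18.998 + 8×1.008 + 3×14.007 = 269.626 → 269.63 g/mol.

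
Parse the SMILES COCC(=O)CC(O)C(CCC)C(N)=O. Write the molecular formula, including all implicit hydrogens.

C10H19NO4

Walk through each heavy atom and fill implicit hydrogens from standard valence (C 4, N 3, O 2, S 2, halogen 1):
  atom 1: C, bond orders sum to 1 (valence 4) → 3 H
  atom 2: O, bond orders sum to 2 (valence 2) → 0 H
  atom 3: C, bond orders sum to 2 (valence 4) → 2 H
  atom 4: C, bond orders sum to 4 (valence 4) → 0 H
  atom 5: O, bond orders sum to 2 (valence 2) → 0 H
  atom 6: C, bond orders sum to 2 (valence 4) → 2 H
  atom 7: C, bond orders sum to 3 (valence 4) → 1 H
  atom 8: O, bond orders sum to 1 (valence 2) → 1 H
  atom 9: C, bond orders sum to 3 (valence 4) → 1 H
  atom 10: C, bond orders sum to 2 (valence 4) → 2 H
  atom 11: C, bond orders sum to 2 (valence 4) → 2 H
  atom 12: C, bond orders sum to 1 (valence 4) → 3 H
  atom 13: C, bond orders sum to 4 (valence 4) → 0 H
  atom 14: N, bond orders sum to 1 (valence 3) → 2 H
  atom 15: O, bond orders sum to 2 (valence 2) → 0 H
Totals → C:10, H:19, N:1, O:4.
In Hill order: C10H19NO4.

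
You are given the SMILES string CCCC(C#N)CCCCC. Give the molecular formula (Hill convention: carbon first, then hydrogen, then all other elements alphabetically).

Walk through each heavy atom and fill implicit hydrogens from standard valence (C 4, N 3, O 2, S 2, halogen 1):
  atom 1: C, bond orders sum to 1 (valence 4) → 3 H
  atom 2: C, bond orders sum to 2 (valence 4) → 2 H
  atom 3: C, bond orders sum to 2 (valence 4) → 2 H
  atom 4: C, bond orders sum to 3 (valence 4) → 1 H
  atom 5: C, bond orders sum to 4 (valence 4) → 0 H
  atom 6: N, bond orders sum to 3 (valence 3) → 0 H
  atom 7: C, bond orders sum to 2 (valence 4) → 2 H
  atom 8: C, bond orders sum to 2 (valence 4) → 2 H
  atom 9: C, bond orders sum to 2 (valence 4) → 2 H
  atom 10: C, bond orders sum to 2 (valence 4) → 2 H
  atom 11: C, bond orders sum to 1 (valence 4) → 3 H
Totals → C:10, H:19, N:1.
In Hill order: C10H19N.

C10H19N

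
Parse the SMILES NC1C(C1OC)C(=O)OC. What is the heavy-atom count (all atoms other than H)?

Every atom symbol written in the SMILES (organic subset) is one heavy atom; implicit H are not written.
Heavy atoms by element → C:6, N:1, O:3.
Total: 10.

10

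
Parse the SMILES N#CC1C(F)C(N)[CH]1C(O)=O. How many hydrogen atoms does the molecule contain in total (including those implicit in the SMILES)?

7

Walk through each heavy atom and fill implicit hydrogens from standard valence (C 4, N 3, O 2, S 2, halogen 1):
  atom 1: N, bond orders sum to 3 (valence 3) → 0 H
  atom 2: C, bond orders sum to 4 (valence 4) → 0 H
  atom 3: C, bond orders sum to 3 (valence 4) → 1 H
  atom 4: C, bond orders sum to 3 (valence 4) → 1 H
  atom 5: F (halogen, monovalent) → 0 H
  atom 6: C, bond orders sum to 3 (valence 4) → 1 H
  atom 7: N, bond orders sum to 1 (valence 3) → 2 H
  atom 8: C with explicit H count 1
  atom 9: C, bond orders sum to 4 (valence 4) → 0 H
  atom 10: O, bond orders sum to 1 (valence 2) → 1 H
  atom 11: O, bond orders sum to 2 (valence 2) → 0 H
Total hydrogens: 7.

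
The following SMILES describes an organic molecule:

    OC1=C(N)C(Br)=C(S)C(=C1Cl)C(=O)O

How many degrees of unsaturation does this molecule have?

Molecular formula: C7H5BrClNO3S.
DoU = (2C + 2 + N − H − X) / 2, where X is the halogen count and O/S are ignored.
    = (2·7 + 2 + 1 − 5 − 2) / 2 = 10 / 2 = 5.

5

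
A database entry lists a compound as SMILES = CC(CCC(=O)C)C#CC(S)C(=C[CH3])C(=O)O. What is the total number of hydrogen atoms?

18

Walk through each heavy atom and fill implicit hydrogens from standard valence (C 4, N 3, O 2, S 2, halogen 1):
  atom 1: C, bond orders sum to 1 (valence 4) → 3 H
  atom 2: C, bond orders sum to 3 (valence 4) → 1 H
  atom 3: C, bond orders sum to 2 (valence 4) → 2 H
  atom 4: C, bond orders sum to 2 (valence 4) → 2 H
  atom 5: C, bond orders sum to 4 (valence 4) → 0 H
  atom 6: O, bond orders sum to 2 (valence 2) → 0 H
  atom 7: C, bond orders sum to 1 (valence 4) → 3 H
  atom 8: C, bond orders sum to 4 (valence 4) → 0 H
  atom 9: C, bond orders sum to 4 (valence 4) → 0 H
  atom 10: C, bond orders sum to 3 (valence 4) → 1 H
  atom 11: S, bond orders sum to 1 (valence 2) → 1 H
  atom 12: C, bond orders sum to 4 (valence 4) → 0 H
  atom 13: C, bond orders sum to 3 (valence 4) → 1 H
  atom 14: C with explicit H count 3
  atom 15: C, bond orders sum to 4 (valence 4) → 0 H
  atom 16: O, bond orders sum to 2 (valence 2) → 0 H
  atom 17: O, bond orders sum to 1 (valence 2) → 1 H
Total hydrogens: 18.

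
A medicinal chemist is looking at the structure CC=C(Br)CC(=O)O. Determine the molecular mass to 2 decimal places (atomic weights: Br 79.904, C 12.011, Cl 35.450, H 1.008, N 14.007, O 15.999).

First, the molecular formula is C5H7BrO2 (counting implicit H from valence).
  Br: 1 × 79.904 = 79.904
  C: 5 × 12.011 = 60.055
  H: 7 × 1.008 = 7.056
  O: 2 × 15.999 = 31.998
Sum: 1×79.904 + 5×12.011 + 7×1.008 + 2×15.999 = 179.013 → 179.01 g/mol.

179.01 g/mol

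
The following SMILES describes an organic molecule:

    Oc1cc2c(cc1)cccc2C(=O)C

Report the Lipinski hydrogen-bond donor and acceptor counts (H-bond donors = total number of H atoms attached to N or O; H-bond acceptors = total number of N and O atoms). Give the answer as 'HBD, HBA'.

Donors: find every N or O and count the H atoms it carries.
  atom 1 (O): bond orders sum to 1 → 1 H
  atom 13 (O): bond orders sum to 2 → 0 H
Lipinski HBD = 1.
Acceptors: N atoms = 0, O atoms = 2 → HBA = 2.

1, 2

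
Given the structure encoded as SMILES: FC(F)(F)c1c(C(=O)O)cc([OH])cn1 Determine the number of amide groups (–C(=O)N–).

Scan the SMILES for the amide motif — none present.
Groups that are present: 1 carboxylic acid, 1 hydroxyl.

0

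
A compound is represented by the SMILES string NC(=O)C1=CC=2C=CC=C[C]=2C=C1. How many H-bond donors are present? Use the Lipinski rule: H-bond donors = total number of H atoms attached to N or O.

2

Donors: find every N or O and count the H atoms it carries.
  atom 1 (N): bond orders sum to 1 → 2 H
  atom 3 (O): bond orders sum to 2 → 0 H
Lipinski HBD = 2.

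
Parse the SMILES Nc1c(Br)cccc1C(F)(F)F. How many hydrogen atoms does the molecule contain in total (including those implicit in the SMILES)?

Walk through each heavy atom and fill implicit hydrogens from standard valence (C 4, N 3, O 2, S 2, halogen 1); for lowercase aromatic atoms, an aromatic c carries 1 H when it has two neighbours and 0 H with three, and aromatic n carries 0 H:
  atom 1: N, bond orders sum to 1 (valence 3) → 2 H
  atom 2: aromatic c, 3 neighbours → 0 H
  atom 3: aromatic c, 3 neighbours → 0 H
  atom 4: Br (halogen, monovalent) → 0 H
  atom 5: aromatic c, 2 neighbours → 1 H
  atom 6: aromatic c, 2 neighbours → 1 H
  atom 7: aromatic c, 2 neighbours → 1 H
  atom 8: aromatic c, 3 neighbours → 0 H
  atom 9: C, bond orders sum to 4 (valence 4) → 0 H
  atom 10: F (halogen, monovalent) → 0 H
  atom 11: F (halogen, monovalent) → 0 H
  atom 12: F (halogen, monovalent) → 0 H
Total hydrogens: 5.

5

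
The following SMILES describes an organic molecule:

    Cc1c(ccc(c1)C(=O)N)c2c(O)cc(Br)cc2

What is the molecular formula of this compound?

C14H12BrNO2

Walk through each heavy atom and fill implicit hydrogens from standard valence (C 4, N 3, O 2, S 2, halogen 1); for lowercase aromatic atoms, an aromatic c carries 1 H when it has two neighbours and 0 H with three, and aromatic n carries 0 H:
  atom 1: C, bond orders sum to 1 (valence 4) → 3 H
  atom 2: aromatic c, 3 neighbours → 0 H
  atom 3: aromatic c, 3 neighbours → 0 H
  atom 4: aromatic c, 2 neighbours → 1 H
  atom 5: aromatic c, 2 neighbours → 1 H
  atom 6: aromatic c, 3 neighbours → 0 H
  atom 7: aromatic c, 2 neighbours → 1 H
  atom 8: C, bond orders sum to 4 (valence 4) → 0 H
  atom 9: O, bond orders sum to 2 (valence 2) → 0 H
  atom 10: N, bond orders sum to 1 (valence 3) → 2 H
  atom 11: aromatic c, 3 neighbours → 0 H
  atom 12: aromatic c, 3 neighbours → 0 H
  atom 13: O, bond orders sum to 1 (valence 2) → 1 H
  atom 14: aromatic c, 2 neighbours → 1 H
  atom 15: aromatic c, 3 neighbours → 0 H
  atom 16: Br (halogen, monovalent) → 0 H
  atom 17: aromatic c, 2 neighbours → 1 H
  atom 18: aromatic c, 2 neighbours → 1 H
Totals → C:14, H:12, Br:1, N:1, O:2.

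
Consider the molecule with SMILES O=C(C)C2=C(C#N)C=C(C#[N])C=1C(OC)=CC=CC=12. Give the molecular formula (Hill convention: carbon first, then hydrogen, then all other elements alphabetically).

C15H10N2O2

Walk through each heavy atom and fill implicit hydrogens from standard valence (C 4, N 3, O 2, S 2, halogen 1):
  atom 1: O, bond orders sum to 2 (valence 2) → 0 H
  atom 2: C, bond orders sum to 4 (valence 4) → 0 H
  atom 3: C, bond orders sum to 1 (valence 4) → 3 H
  atom 4: C, bond orders sum to 4 (valence 4) → 0 H
  atom 5: C, bond orders sum to 4 (valence 4) → 0 H
  atom 6: C, bond orders sum to 4 (valence 4) → 0 H
  atom 7: N, bond orders sum to 3 (valence 3) → 0 H
  atom 8: C, bond orders sum to 3 (valence 4) → 1 H
  atom 9: C, bond orders sum to 4 (valence 4) → 0 H
  atom 10: C, bond orders sum to 4 (valence 4) → 0 H
  atom 11: N with explicit H count 0
  atom 12: C, bond orders sum to 4 (valence 4) → 0 H
  atom 13: C, bond orders sum to 4 (valence 4) → 0 H
  atom 14: O, bond orders sum to 2 (valence 2) → 0 H
  atom 15: C, bond orders sum to 1 (valence 4) → 3 H
  atom 16: C, bond orders sum to 3 (valence 4) → 1 H
  atom 17: C, bond orders sum to 3 (valence 4) → 1 H
  atom 18: C, bond orders sum to 3 (valence 4) → 1 H
  atom 19: C, bond orders sum to 4 (valence 4) → 0 H
Totals → C:15, H:10, N:2, O:2.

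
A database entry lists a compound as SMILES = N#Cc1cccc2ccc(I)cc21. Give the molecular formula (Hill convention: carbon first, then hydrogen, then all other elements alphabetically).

C11H6IN

Walk through each heavy atom and fill implicit hydrogens from standard valence (C 4, N 3, O 2, S 2, halogen 1); for lowercase aromatic atoms, an aromatic c carries 1 H when it has two neighbours and 0 H with three, and aromatic n carries 0 H:
  atom 1: N, bond orders sum to 3 (valence 3) → 0 H
  atom 2: C, bond orders sum to 4 (valence 4) → 0 H
  atom 3: aromatic c, 3 neighbours → 0 H
  atom 4: aromatic c, 2 neighbours → 1 H
  atom 5: aromatic c, 2 neighbours → 1 H
  atom 6: aromatic c, 2 neighbours → 1 H
  atom 7: aromatic c, 3 neighbours → 0 H
  atom 8: aromatic c, 2 neighbours → 1 H
  atom 9: aromatic c, 2 neighbours → 1 H
  atom 10: aromatic c, 3 neighbours → 0 H
  atom 11: I (halogen, monovalent) → 0 H
  atom 12: aromatic c, 2 neighbours → 1 H
  atom 13: aromatic c, 3 neighbours → 0 H
Totals → C:11, H:6, I:1, N:1.
In Hill order: C11H6IN.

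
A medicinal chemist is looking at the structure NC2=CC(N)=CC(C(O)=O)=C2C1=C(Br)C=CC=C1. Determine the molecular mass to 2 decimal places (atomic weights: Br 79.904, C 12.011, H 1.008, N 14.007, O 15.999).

First, the molecular formula is C13H11BrN2O2 (counting implicit H from valence).
  Br: 1 × 79.904 = 79.904
  C: 13 × 12.011 = 156.143
  H: 11 × 1.008 = 11.088
  N: 2 × 14.007 = 28.014
  O: 2 × 15.999 = 31.998
Sum: 1×79.904 + 13×12.011 + 11×1.008 + 2×14.007 + 2×15.999 = 307.147 → 307.15 g/mol.

307.15 g/mol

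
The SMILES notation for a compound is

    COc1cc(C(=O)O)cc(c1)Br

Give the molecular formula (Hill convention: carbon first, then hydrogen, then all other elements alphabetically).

Walk through each heavy atom and fill implicit hydrogens from standard valence (C 4, N 3, O 2, S 2, halogen 1); for lowercase aromatic atoms, an aromatic c carries 1 H when it has two neighbours and 0 H with three, and aromatic n carries 0 H:
  atom 1: C, bond orders sum to 1 (valence 4) → 3 H
  atom 2: O, bond orders sum to 2 (valence 2) → 0 H
  atom 3: aromatic c, 3 neighbours → 0 H
  atom 4: aromatic c, 2 neighbours → 1 H
  atom 5: aromatic c, 3 neighbours → 0 H
  atom 6: C, bond orders sum to 4 (valence 4) → 0 H
  atom 7: O, bond orders sum to 2 (valence 2) → 0 H
  atom 8: O, bond orders sum to 1 (valence 2) → 1 H
  atom 9: aromatic c, 2 neighbours → 1 H
  atom 10: aromatic c, 3 neighbours → 0 H
  atom 11: aromatic c, 2 neighbours → 1 H
  atom 12: Br (halogen, monovalent) → 0 H
Totals → C:8, H:7, Br:1, O:3.

C8H7BrO3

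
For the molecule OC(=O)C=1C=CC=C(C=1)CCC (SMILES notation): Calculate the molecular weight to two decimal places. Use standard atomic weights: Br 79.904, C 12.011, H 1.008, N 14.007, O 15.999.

164.20 g/mol

First, the molecular formula is C10H12O2 (counting implicit H from valence).
  C: 10 × 12.011 = 120.110
  H: 12 × 1.008 = 12.096
  O: 2 × 15.999 = 31.998
Sum: 10×12.011 + 12×1.008 + 2×15.999 = 164.204 → 164.20 g/mol.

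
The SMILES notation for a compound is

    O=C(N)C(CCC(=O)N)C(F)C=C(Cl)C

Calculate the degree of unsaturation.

Molecular formula: C9H14ClFN2O2.
DoU = (2C + 2 + N − H − X) / 2, where X is the halogen count and O/S are ignored.
    = (2·9 + 2 + 2 − 14 − 2) / 2 = 6 / 2 = 3.

3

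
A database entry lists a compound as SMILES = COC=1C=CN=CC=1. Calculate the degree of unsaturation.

4

Molecular formula: C6H7NO.
DoU = (2C + 2 + N − H − X) / 2, where X is the halogen count and O/S are ignored.
    = (2·6 + 2 + 1 − 7 − 0) / 2 = 8 / 2 = 4.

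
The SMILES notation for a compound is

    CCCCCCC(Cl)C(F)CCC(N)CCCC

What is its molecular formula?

Walk through each heavy atom and fill implicit hydrogens from standard valence (C 4, N 3, O 2, S 2, halogen 1):
  atom 1: C, bond orders sum to 1 (valence 4) → 3 H
  atom 2: C, bond orders sum to 2 (valence 4) → 2 H
  atom 3: C, bond orders sum to 2 (valence 4) → 2 H
  atom 4: C, bond orders sum to 2 (valence 4) → 2 H
  atom 5: C, bond orders sum to 2 (valence 4) → 2 H
  atom 6: C, bond orders sum to 2 (valence 4) → 2 H
  atom 7: C, bond orders sum to 3 (valence 4) → 1 H
  atom 8: Cl (halogen, monovalent) → 0 H
  atom 9: C, bond orders sum to 3 (valence 4) → 1 H
  atom 10: F (halogen, monovalent) → 0 H
  atom 11: C, bond orders sum to 2 (valence 4) → 2 H
  atom 12: C, bond orders sum to 2 (valence 4) → 2 H
  atom 13: C, bond orders sum to 3 (valence 4) → 1 H
  atom 14: N, bond orders sum to 1 (valence 3) → 2 H
  atom 15: C, bond orders sum to 2 (valence 4) → 2 H
  atom 16: C, bond orders sum to 2 (valence 4) → 2 H
  atom 17: C, bond orders sum to 2 (valence 4) → 2 H
  atom 18: C, bond orders sum to 1 (valence 4) → 3 H
Totals → C:15, H:31, Cl:1, F:1, N:1.

C15H31ClFN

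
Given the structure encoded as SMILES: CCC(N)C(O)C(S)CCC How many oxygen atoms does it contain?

Scan the SMILES for O atoms (remember two-letter symbols like Cl and Br are single atoms).
Oxygen count: 1.

1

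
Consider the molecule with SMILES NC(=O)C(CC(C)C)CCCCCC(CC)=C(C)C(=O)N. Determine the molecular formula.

C17H32N2O2

Walk through each heavy atom and fill implicit hydrogens from standard valence (C 4, N 3, O 2, S 2, halogen 1):
  atom 1: N, bond orders sum to 1 (valence 3) → 2 H
  atom 2: C, bond orders sum to 4 (valence 4) → 0 H
  atom 3: O, bond orders sum to 2 (valence 2) → 0 H
  atom 4: C, bond orders sum to 3 (valence 4) → 1 H
  atom 5: C, bond orders sum to 2 (valence 4) → 2 H
  atom 6: C, bond orders sum to 3 (valence 4) → 1 H
  atom 7: C, bond orders sum to 1 (valence 4) → 3 H
  atom 8: C, bond orders sum to 1 (valence 4) → 3 H
  atom 9: C, bond orders sum to 2 (valence 4) → 2 H
  atom 10: C, bond orders sum to 2 (valence 4) → 2 H
  atom 11: C, bond orders sum to 2 (valence 4) → 2 H
  atom 12: C, bond orders sum to 2 (valence 4) → 2 H
  atom 13: C, bond orders sum to 2 (valence 4) → 2 H
  atom 14: C, bond orders sum to 4 (valence 4) → 0 H
  atom 15: C, bond orders sum to 2 (valence 4) → 2 H
  atom 16: C, bond orders sum to 1 (valence 4) → 3 H
  atom 17: C, bond orders sum to 4 (valence 4) → 0 H
  atom 18: C, bond orders sum to 1 (valence 4) → 3 H
  atom 19: C, bond orders sum to 4 (valence 4) → 0 H
  atom 20: O, bond orders sum to 2 (valence 2) → 0 H
  atom 21: N, bond orders sum to 1 (valence 3) → 2 H
Totals → C:17, H:32, N:2, O:2.
In Hill order: C17H32N2O2.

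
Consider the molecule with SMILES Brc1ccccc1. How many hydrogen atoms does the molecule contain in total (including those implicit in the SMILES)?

Walk through each heavy atom and fill implicit hydrogens from standard valence (C 4, N 3, O 2, S 2, halogen 1); for lowercase aromatic atoms, an aromatic c carries 1 H when it has two neighbours and 0 H with three, and aromatic n carries 0 H:
  atom 1: Br (halogen, monovalent) → 0 H
  atom 2: aromatic c, 3 neighbours → 0 H
  atom 3: aromatic c, 2 neighbours → 1 H
  atom 4: aromatic c, 2 neighbours → 1 H
  atom 5: aromatic c, 2 neighbours → 1 H
  atom 6: aromatic c, 2 neighbours → 1 H
  atom 7: aromatic c, 2 neighbours → 1 H
Total hydrogens: 5.

5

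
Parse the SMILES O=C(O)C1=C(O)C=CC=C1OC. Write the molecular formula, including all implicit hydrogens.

Walk through each heavy atom and fill implicit hydrogens from standard valence (C 4, N 3, O 2, S 2, halogen 1):
  atom 1: O, bond orders sum to 2 (valence 2) → 0 H
  atom 2: C, bond orders sum to 4 (valence 4) → 0 H
  atom 3: O, bond orders sum to 1 (valence 2) → 1 H
  atom 4: C, bond orders sum to 4 (valence 4) → 0 H
  atom 5: C, bond orders sum to 4 (valence 4) → 0 H
  atom 6: O, bond orders sum to 1 (valence 2) → 1 H
  atom 7: C, bond orders sum to 3 (valence 4) → 1 H
  atom 8: C, bond orders sum to 3 (valence 4) → 1 H
  atom 9: C, bond orders sum to 3 (valence 4) → 1 H
  atom 10: C, bond orders sum to 4 (valence 4) → 0 H
  atom 11: O, bond orders sum to 2 (valence 2) → 0 H
  atom 12: C, bond orders sum to 1 (valence 4) → 3 H
Totals → C:8, H:8, O:4.
In Hill order: C8H8O4.

C8H8O4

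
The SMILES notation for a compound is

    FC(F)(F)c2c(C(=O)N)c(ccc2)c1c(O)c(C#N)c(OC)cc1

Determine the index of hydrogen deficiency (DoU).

11

Molecular formula: C16H11F3N2O3.
DoU = (2C + 2 + N − H − X) / 2, where X is the halogen count and O/S are ignored.
    = (2·16 + 2 + 2 − 11 − 3) / 2 = 22 / 2 = 11.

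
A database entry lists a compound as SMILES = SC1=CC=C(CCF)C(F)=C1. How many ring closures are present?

1

In SMILES, each pair of matching ring-closure digits denotes one ring-closing bond; the number of such bonds equals the number of independent rings.
Ring-closure bonds here: 1.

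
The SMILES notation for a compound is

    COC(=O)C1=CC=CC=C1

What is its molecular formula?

Walk through each heavy atom and fill implicit hydrogens from standard valence (C 4, N 3, O 2, S 2, halogen 1):
  atom 1: C, bond orders sum to 1 (valence 4) → 3 H
  atom 2: O, bond orders sum to 2 (valence 2) → 0 H
  atom 3: C, bond orders sum to 4 (valence 4) → 0 H
  atom 4: O, bond orders sum to 2 (valence 2) → 0 H
  atom 5: C, bond orders sum to 4 (valence 4) → 0 H
  atom 6: C, bond orders sum to 3 (valence 4) → 1 H
  atom 7: C, bond orders sum to 3 (valence 4) → 1 H
  atom 8: C, bond orders sum to 3 (valence 4) → 1 H
  atom 9: C, bond orders sum to 3 (valence 4) → 1 H
  atom 10: C, bond orders sum to 3 (valence 4) → 1 H
Totals → C:8, H:8, O:2.
In Hill order: C8H8O2.

C8H8O2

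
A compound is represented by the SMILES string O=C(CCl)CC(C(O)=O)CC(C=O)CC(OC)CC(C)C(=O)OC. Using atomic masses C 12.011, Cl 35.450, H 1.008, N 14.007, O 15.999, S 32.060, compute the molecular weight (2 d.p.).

First, the molecular formula is C16H25ClO7 (counting implicit H from valence).
  C: 16 × 12.011 = 192.176
  Cl: 1 × 35.450 = 35.450
  H: 25 × 1.008 = 25.200
  O: 7 × 15.999 = 111.993
Sum: 16×12.011 + 1×35.450 + 25×1.008 + 7×15.999 = 364.819 → 364.82 g/mol.

364.82 g/mol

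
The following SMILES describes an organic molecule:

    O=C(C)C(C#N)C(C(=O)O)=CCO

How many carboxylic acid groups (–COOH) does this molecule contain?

1

The carboxylic acid motif appears at heavy-atom position 8 in the SMILES.
Other groups present: 1 alkene, 1 hydroxyl, 1 ketone, 1 nitrile.
Carboxylic acid count: 1.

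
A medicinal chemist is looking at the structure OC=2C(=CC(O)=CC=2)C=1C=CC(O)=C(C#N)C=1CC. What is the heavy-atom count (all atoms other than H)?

19

Every atom symbol written in the SMILES (organic subset) is one heavy atom; implicit H are not written.
Heavy atoms by element → C:15, N:1, O:3.
Total: 19.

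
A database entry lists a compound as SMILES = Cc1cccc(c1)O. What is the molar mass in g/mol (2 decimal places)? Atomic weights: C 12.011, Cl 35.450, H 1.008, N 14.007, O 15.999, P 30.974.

108.14 g/mol

First, the molecular formula is C7H8O (counting implicit H from valence).
  C: 7 × 12.011 = 84.077
  H: 8 × 1.008 = 8.064
  O: 1 × 15.999 = 15.999
Sum: 7×12.011 + 8×1.008 + 1×15.999 = 108.140 → 108.14 g/mol.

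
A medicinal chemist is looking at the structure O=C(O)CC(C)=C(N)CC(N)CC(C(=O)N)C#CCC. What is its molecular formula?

Walk through each heavy atom and fill implicit hydrogens from standard valence (C 4, N 3, O 2, S 2, halogen 1):
  atom 1: O, bond orders sum to 2 (valence 2) → 0 H
  atom 2: C, bond orders sum to 4 (valence 4) → 0 H
  atom 3: O, bond orders sum to 1 (valence 2) → 1 H
  atom 4: C, bond orders sum to 2 (valence 4) → 2 H
  atom 5: C, bond orders sum to 4 (valence 4) → 0 H
  atom 6: C, bond orders sum to 1 (valence 4) → 3 H
  atom 7: C, bond orders sum to 4 (valence 4) → 0 H
  atom 8: N, bond orders sum to 1 (valence 3) → 2 H
  atom 9: C, bond orders sum to 2 (valence 4) → 2 H
  atom 10: C, bond orders sum to 3 (valence 4) → 1 H
  atom 11: N, bond orders sum to 1 (valence 3) → 2 H
  atom 12: C, bond orders sum to 2 (valence 4) → 2 H
  atom 13: C, bond orders sum to 3 (valence 4) → 1 H
  atom 14: C, bond orders sum to 4 (valence 4) → 0 H
  atom 15: O, bond orders sum to 2 (valence 2) → 0 H
  atom 16: N, bond orders sum to 1 (valence 3) → 2 H
  atom 17: C, bond orders sum to 4 (valence 4) → 0 H
  atom 18: C, bond orders sum to 4 (valence 4) → 0 H
  atom 19: C, bond orders sum to 2 (valence 4) → 2 H
  atom 20: C, bond orders sum to 1 (valence 4) → 3 H
Totals → C:14, H:23, N:3, O:3.
In Hill order: C14H23N3O3.

C14H23N3O3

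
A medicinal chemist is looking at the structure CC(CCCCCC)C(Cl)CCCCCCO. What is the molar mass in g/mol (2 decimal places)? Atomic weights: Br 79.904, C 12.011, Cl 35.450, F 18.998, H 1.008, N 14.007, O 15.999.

262.86 g/mol

First, the molecular formula is C15H31ClO (counting implicit H from valence).
  C: 15 × 12.011 = 180.165
  Cl: 1 × 35.450 = 35.450
  H: 31 × 1.008 = 31.248
  O: 1 × 15.999 = 15.999
Sum: 15×12.011 + 1×35.450 + 31×1.008 + 1×15.999 = 262.862 → 262.86 g/mol.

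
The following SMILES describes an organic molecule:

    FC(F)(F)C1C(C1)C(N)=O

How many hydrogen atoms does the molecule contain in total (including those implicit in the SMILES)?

6

Walk through each heavy atom and fill implicit hydrogens from standard valence (C 4, N 3, O 2, S 2, halogen 1):
  atom 1: F (halogen, monovalent) → 0 H
  atom 2: C, bond orders sum to 4 (valence 4) → 0 H
  atom 3: F (halogen, monovalent) → 0 H
  atom 4: F (halogen, monovalent) → 0 H
  atom 5: C, bond orders sum to 3 (valence 4) → 1 H
  atom 6: C, bond orders sum to 3 (valence 4) → 1 H
  atom 7: C, bond orders sum to 2 (valence 4) → 2 H
  atom 8: C, bond orders sum to 4 (valence 4) → 0 H
  atom 9: N, bond orders sum to 1 (valence 3) → 2 H
  atom 10: O, bond orders sum to 2 (valence 2) → 0 H
Total hydrogens: 6.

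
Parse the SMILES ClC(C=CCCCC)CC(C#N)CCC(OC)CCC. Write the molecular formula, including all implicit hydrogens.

Walk through each heavy atom and fill implicit hydrogens from standard valence (C 4, N 3, O 2, S 2, halogen 1):
  atom 1: Cl (halogen, monovalent) → 0 H
  atom 2: C, bond orders sum to 3 (valence 4) → 1 H
  atom 3: C, bond orders sum to 3 (valence 4) → 1 H
  atom 4: C, bond orders sum to 3 (valence 4) → 1 H
  atom 5: C, bond orders sum to 2 (valence 4) → 2 H
  atom 6: C, bond orders sum to 2 (valence 4) → 2 H
  atom 7: C, bond orders sum to 2 (valence 4) → 2 H
  atom 8: C, bond orders sum to 1 (valence 4) → 3 H
  atom 9: C, bond orders sum to 2 (valence 4) → 2 H
  atom 10: C, bond orders sum to 3 (valence 4) → 1 H
  atom 11: C, bond orders sum to 4 (valence 4) → 0 H
  atom 12: N, bond orders sum to 3 (valence 3) → 0 H
  atom 13: C, bond orders sum to 2 (valence 4) → 2 H
  atom 14: C, bond orders sum to 2 (valence 4) → 2 H
  atom 15: C, bond orders sum to 3 (valence 4) → 1 H
  atom 16: O, bond orders sum to 2 (valence 2) → 0 H
  atom 17: C, bond orders sum to 1 (valence 4) → 3 H
  atom 18: C, bond orders sum to 2 (valence 4) → 2 H
  atom 19: C, bond orders sum to 2 (valence 4) → 2 H
  atom 20: C, bond orders sum to 1 (valence 4) → 3 H
Totals → C:17, H:30, Cl:1, N:1, O:1.
In Hill order: C17H30ClNO.

C17H30ClNO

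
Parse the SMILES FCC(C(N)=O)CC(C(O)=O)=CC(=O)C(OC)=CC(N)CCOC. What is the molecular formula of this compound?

C15H23FN2O6

Walk through each heavy atom and fill implicit hydrogens from standard valence (C 4, N 3, O 2, S 2, halogen 1):
  atom 1: F (halogen, monovalent) → 0 H
  atom 2: C, bond orders sum to 2 (valence 4) → 2 H
  atom 3: C, bond orders sum to 3 (valence 4) → 1 H
  atom 4: C, bond orders sum to 4 (valence 4) → 0 H
  atom 5: N, bond orders sum to 1 (valence 3) → 2 H
  atom 6: O, bond orders sum to 2 (valence 2) → 0 H
  atom 7: C, bond orders sum to 2 (valence 4) → 2 H
  atom 8: C, bond orders sum to 4 (valence 4) → 0 H
  atom 9: C, bond orders sum to 4 (valence 4) → 0 H
  atom 10: O, bond orders sum to 1 (valence 2) → 1 H
  atom 11: O, bond orders sum to 2 (valence 2) → 0 H
  atom 12: C, bond orders sum to 3 (valence 4) → 1 H
  atom 13: C, bond orders sum to 4 (valence 4) → 0 H
  atom 14: O, bond orders sum to 2 (valence 2) → 0 H
  atom 15: C, bond orders sum to 4 (valence 4) → 0 H
  atom 16: O, bond orders sum to 2 (valence 2) → 0 H
  atom 17: C, bond orders sum to 1 (valence 4) → 3 H
  atom 18: C, bond orders sum to 3 (valence 4) → 1 H
  atom 19: C, bond orders sum to 3 (valence 4) → 1 H
  atom 20: N, bond orders sum to 1 (valence 3) → 2 H
  atom 21: C, bond orders sum to 2 (valence 4) → 2 H
  atom 22: C, bond orders sum to 2 (valence 4) → 2 H
  atom 23: O, bond orders sum to 2 (valence 2) → 0 H
  atom 24: C, bond orders sum to 1 (valence 4) → 3 H
Totals → C:15, H:23, F:1, N:2, O:6.
In Hill order: C15H23FN2O6.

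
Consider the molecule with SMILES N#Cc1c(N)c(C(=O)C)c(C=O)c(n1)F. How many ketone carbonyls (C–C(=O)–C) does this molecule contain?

1

The ketone motif appears at heavy-atom position 7 in the SMILES.
Other groups present: 1 aldehyde, 1 nitrile, 1 primary amine.
Ketone count: 1.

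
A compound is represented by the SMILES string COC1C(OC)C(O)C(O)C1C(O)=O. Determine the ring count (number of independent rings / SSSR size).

In SMILES, each pair of matching ring-closure digits denotes one ring-closing bond; the number of such bonds equals the number of independent rings.
Ring-closure bonds here: 1.

1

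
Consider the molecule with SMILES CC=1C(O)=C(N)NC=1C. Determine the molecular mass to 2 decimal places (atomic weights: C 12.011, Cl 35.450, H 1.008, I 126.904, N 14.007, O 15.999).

126.16 g/mol

First, the molecular formula is C6H10N2O (counting implicit H from valence).
  C: 6 × 12.011 = 72.066
  H: 10 × 1.008 = 10.080
  N: 2 × 14.007 = 28.014
  O: 1 × 15.999 = 15.999
Sum: 6×12.011 + 10×1.008 + 2×14.007 + 1×15.999 = 126.159 → 126.16 g/mol.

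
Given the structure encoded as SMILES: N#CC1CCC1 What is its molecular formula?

Walk through each heavy atom and fill implicit hydrogens from standard valence (C 4, N 3, O 2, S 2, halogen 1):
  atom 1: N, bond orders sum to 3 (valence 3) → 0 H
  atom 2: C, bond orders sum to 4 (valence 4) → 0 H
  atom 3: C, bond orders sum to 3 (valence 4) → 1 H
  atom 4: C, bond orders sum to 2 (valence 4) → 2 H
  atom 5: C, bond orders sum to 2 (valence 4) → 2 H
  atom 6: C, bond orders sum to 2 (valence 4) → 2 H
Totals → C:5, H:7, N:1.

C5H7N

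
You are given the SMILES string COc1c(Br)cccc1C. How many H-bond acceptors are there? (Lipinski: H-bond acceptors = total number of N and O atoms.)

N atoms: 0; O atoms: 1.
Lipinski HBA = 0 + 1 = 1.

1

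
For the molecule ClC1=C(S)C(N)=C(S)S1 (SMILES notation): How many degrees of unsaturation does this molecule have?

3

Degree of unsaturation = (number of rings) + (number of π bonds).
Ring closures in the SMILES: 1.
π bonds: 2 double bonds (each 1 DoU) → 2 DoU from unsaturation.
Total DoU = 1 + 2 = 3.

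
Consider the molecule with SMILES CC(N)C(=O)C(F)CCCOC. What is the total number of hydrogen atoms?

16

Walk through each heavy atom and fill implicit hydrogens from standard valence (C 4, N 3, O 2, S 2, halogen 1):
  atom 1: C, bond orders sum to 1 (valence 4) → 3 H
  atom 2: C, bond orders sum to 3 (valence 4) → 1 H
  atom 3: N, bond orders sum to 1 (valence 3) → 2 H
  atom 4: C, bond orders sum to 4 (valence 4) → 0 H
  atom 5: O, bond orders sum to 2 (valence 2) → 0 H
  atom 6: C, bond orders sum to 3 (valence 4) → 1 H
  atom 7: F (halogen, monovalent) → 0 H
  atom 8: C, bond orders sum to 2 (valence 4) → 2 H
  atom 9: C, bond orders sum to 2 (valence 4) → 2 H
  atom 10: C, bond orders sum to 2 (valence 4) → 2 H
  atom 11: O, bond orders sum to 2 (valence 2) → 0 H
  atom 12: C, bond orders sum to 1 (valence 4) → 3 H
Total hydrogens: 16.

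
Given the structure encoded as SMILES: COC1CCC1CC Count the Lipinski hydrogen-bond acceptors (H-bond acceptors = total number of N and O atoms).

N atoms: 0; O atoms: 1.
Lipinski HBA = 0 + 1 = 1.

1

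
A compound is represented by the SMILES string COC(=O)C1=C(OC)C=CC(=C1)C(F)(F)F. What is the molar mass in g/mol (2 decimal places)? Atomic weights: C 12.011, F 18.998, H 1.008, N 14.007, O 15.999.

First, the molecular formula is C10H9F3O3 (counting implicit H from valence).
  C: 10 × 12.011 = 120.110
  F: 3 × 18.998 = 56.994
  H: 9 × 1.008 = 9.072
  O: 3 × 15.999 = 47.997
Sum: 10×12.011 + 3×18.998 + 9×1.008 + 3×15.999 = 234.173 → 234.17 g/mol.

234.17 g/mol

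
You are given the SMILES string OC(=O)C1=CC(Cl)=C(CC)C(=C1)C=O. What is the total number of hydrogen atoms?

9

Walk through each heavy atom and fill implicit hydrogens from standard valence (C 4, N 3, O 2, S 2, halogen 1):
  atom 1: O, bond orders sum to 1 (valence 2) → 1 H
  atom 2: C, bond orders sum to 4 (valence 4) → 0 H
  atom 3: O, bond orders sum to 2 (valence 2) → 0 H
  atom 4: C, bond orders sum to 4 (valence 4) → 0 H
  atom 5: C, bond orders sum to 3 (valence 4) → 1 H
  atom 6: C, bond orders sum to 4 (valence 4) → 0 H
  atom 7: Cl (halogen, monovalent) → 0 H
  atom 8: C, bond orders sum to 4 (valence 4) → 0 H
  atom 9: C, bond orders sum to 2 (valence 4) → 2 H
  atom 10: C, bond orders sum to 1 (valence 4) → 3 H
  atom 11: C, bond orders sum to 4 (valence 4) → 0 H
  atom 12: C, bond orders sum to 3 (valence 4) → 1 H
  atom 13: C, bond orders sum to 3 (valence 4) → 1 H
  atom 14: O, bond orders sum to 2 (valence 2) → 0 H
Total hydrogens: 9.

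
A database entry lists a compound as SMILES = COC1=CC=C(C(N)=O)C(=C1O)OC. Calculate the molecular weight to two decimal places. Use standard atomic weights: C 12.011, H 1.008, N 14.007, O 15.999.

197.19 g/mol

First, the molecular formula is C9H11NO4 (counting implicit H from valence).
  C: 9 × 12.011 = 108.099
  H: 11 × 1.008 = 11.088
  N: 1 × 14.007 = 14.007
  O: 4 × 15.999 = 63.996
Sum: 9×12.011 + 11×1.008 + 1×14.007 + 4×15.999 = 197.190 → 197.19 g/mol.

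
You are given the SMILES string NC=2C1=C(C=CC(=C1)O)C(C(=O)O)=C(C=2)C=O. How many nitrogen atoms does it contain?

1

Scan the SMILES for N atoms (remember two-letter symbols like Cl and Br are single atoms).
Nitrogen count: 1.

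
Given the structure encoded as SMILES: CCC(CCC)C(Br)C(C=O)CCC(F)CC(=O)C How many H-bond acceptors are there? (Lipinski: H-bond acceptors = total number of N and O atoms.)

N atoms: 0; O atoms: 2.
Lipinski HBA = 0 + 2 = 2.

2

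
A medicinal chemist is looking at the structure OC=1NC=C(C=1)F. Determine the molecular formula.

Walk through each heavy atom and fill implicit hydrogens from standard valence (C 4, N 3, O 2, S 2, halogen 1):
  atom 1: O, bond orders sum to 1 (valence 2) → 1 H
  atom 2: C, bond orders sum to 4 (valence 4) → 0 H
  atom 3: N, bond orders sum to 2 (valence 3) → 1 H
  atom 4: C, bond orders sum to 3 (valence 4) → 1 H
  atom 5: C, bond orders sum to 4 (valence 4) → 0 H
  atom 6: C, bond orders sum to 3 (valence 4) → 1 H
  atom 7: F (halogen, monovalent) → 0 H
Totals → C:4, H:4, F:1, N:1, O:1.

C4H4FNO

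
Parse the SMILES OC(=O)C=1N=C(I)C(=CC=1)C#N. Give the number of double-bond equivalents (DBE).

7

Degree of unsaturation = (number of rings) + (number of π bonds).
Ring closures in the SMILES: 1.
π bonds: 4 double bonds (each 1 DoU), 1 triple bond (each 2 DoU) → 6 DoU from unsaturation.
Total DoU = 1 + 6 = 7.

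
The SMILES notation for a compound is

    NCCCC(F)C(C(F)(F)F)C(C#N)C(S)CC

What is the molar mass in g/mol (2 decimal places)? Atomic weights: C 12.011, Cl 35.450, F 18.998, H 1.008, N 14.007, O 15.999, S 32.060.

286.33 g/mol

First, the molecular formula is C11H18F4N2S (counting implicit H from valence).
  C: 11 × 12.011 = 132.121
  F: 4 × 18.998 = 75.992
  H: 18 × 1.008 = 18.144
  N: 2 × 14.007 = 28.014
  S: 1 × 32.060 = 32.060
Sum: 11×12.011 + 4×18.998 + 18×1.008 + 2×14.007 + 1×32.060 = 286.331 → 286.33 g/mol.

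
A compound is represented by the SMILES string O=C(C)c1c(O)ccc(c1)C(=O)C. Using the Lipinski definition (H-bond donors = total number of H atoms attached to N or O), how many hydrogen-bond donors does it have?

1

Donors: find every N or O and count the H atoms it carries.
  atom 1 (O): bond orders sum to 2 → 0 H
  atom 6 (O): bond orders sum to 1 → 1 H
  atom 12 (O): bond orders sum to 2 → 0 H
Lipinski HBD = 1.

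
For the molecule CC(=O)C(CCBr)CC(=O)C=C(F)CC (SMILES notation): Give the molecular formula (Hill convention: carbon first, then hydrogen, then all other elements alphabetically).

Walk through each heavy atom and fill implicit hydrogens from standard valence (C 4, N 3, O 2, S 2, halogen 1):
  atom 1: C, bond orders sum to 1 (valence 4) → 3 H
  atom 2: C, bond orders sum to 4 (valence 4) → 0 H
  atom 3: O, bond orders sum to 2 (valence 2) → 0 H
  atom 4: C, bond orders sum to 3 (valence 4) → 1 H
  atom 5: C, bond orders sum to 2 (valence 4) → 2 H
  atom 6: C, bond orders sum to 2 (valence 4) → 2 H
  atom 7: Br (halogen, monovalent) → 0 H
  atom 8: C, bond orders sum to 2 (valence 4) → 2 H
  atom 9: C, bond orders sum to 4 (valence 4) → 0 H
  atom 10: O, bond orders sum to 2 (valence 2) → 0 H
  atom 11: C, bond orders sum to 3 (valence 4) → 1 H
  atom 12: C, bond orders sum to 4 (valence 4) → 0 H
  atom 13: F (halogen, monovalent) → 0 H
  atom 14: C, bond orders sum to 2 (valence 4) → 2 H
  atom 15: C, bond orders sum to 1 (valence 4) → 3 H
Totals → C:11, H:16, Br:1, F:1, O:2.
In Hill order: C11H16BrFO2.

C11H16BrFO2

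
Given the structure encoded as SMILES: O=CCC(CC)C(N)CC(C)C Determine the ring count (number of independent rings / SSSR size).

0

In SMILES, each pair of matching ring-closure digits denotes one ring-closing bond; the number of such bonds equals the number of independent rings.
Ring-closure bonds here: 0.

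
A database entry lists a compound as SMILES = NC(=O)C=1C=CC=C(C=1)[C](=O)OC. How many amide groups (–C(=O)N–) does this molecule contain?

1

The amide motif appears at heavy-atom position 2 in the SMILES.
Other groups present: 1 ester.
Amide count: 1.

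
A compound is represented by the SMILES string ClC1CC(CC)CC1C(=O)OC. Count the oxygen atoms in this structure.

Scan the SMILES for O atoms (remember two-letter symbols like Cl and Br are single atoms).
Oxygen count: 2.

2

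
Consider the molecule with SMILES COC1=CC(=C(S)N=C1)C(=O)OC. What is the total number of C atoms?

8

Count every carbon token in the SMILES (each C, including those in ring-closure positions and inside branches).
Carbon count: 8.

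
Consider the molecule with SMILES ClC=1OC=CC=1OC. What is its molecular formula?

C5H5ClO2

Walk through each heavy atom and fill implicit hydrogens from standard valence (C 4, N 3, O 2, S 2, halogen 1):
  atom 1: Cl (halogen, monovalent) → 0 H
  atom 2: C, bond orders sum to 4 (valence 4) → 0 H
  atom 3: O, bond orders sum to 2 (valence 2) → 0 H
  atom 4: C, bond orders sum to 3 (valence 4) → 1 H
  atom 5: C, bond orders sum to 3 (valence 4) → 1 H
  atom 6: C, bond orders sum to 4 (valence 4) → 0 H
  atom 7: O, bond orders sum to 2 (valence 2) → 0 H
  atom 8: C, bond orders sum to 1 (valence 4) → 3 H
Totals → C:5, H:5, Cl:1, O:2.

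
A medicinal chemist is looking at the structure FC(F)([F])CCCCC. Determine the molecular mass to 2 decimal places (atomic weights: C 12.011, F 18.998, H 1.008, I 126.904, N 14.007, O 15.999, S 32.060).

140.15 g/mol

First, the molecular formula is C6H11F3 (counting implicit H from valence).
  C: 6 × 12.011 = 72.066
  F: 3 × 18.998 = 56.994
  H: 11 × 1.008 = 11.088
Sum: 6×12.011 + 3×18.998 + 11×1.008 = 140.148 → 140.15 g/mol.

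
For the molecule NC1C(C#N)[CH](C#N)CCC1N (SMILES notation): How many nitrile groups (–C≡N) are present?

The nitrile motif appears at heavy-atom positions 4, 7 in the SMILES.
Other groups present: 2 primary amine.
Nitrile count: 2.

2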